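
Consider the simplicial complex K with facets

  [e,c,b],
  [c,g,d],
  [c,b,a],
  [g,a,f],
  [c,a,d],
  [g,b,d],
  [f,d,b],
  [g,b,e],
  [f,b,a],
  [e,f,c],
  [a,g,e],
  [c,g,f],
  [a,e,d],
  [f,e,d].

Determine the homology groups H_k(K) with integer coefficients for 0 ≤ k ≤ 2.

K has 7 vertices, 21 edges, 14 triangles.
rank ∂_0 = 0, rank ∂_1 = 6 ⇒ b_0 = 7 − 0 − 6 = 1; all invariant factors of ∂_1 are 1 so no torsion. So H_0 = Z.
rank ∂_1 = 6, rank ∂_2 = 13 ⇒ b_1 = 21 − 6 − 13 = 2; all invariant factors of ∂_2 are 1 so no torsion. So H_1 = Z^2.
rank ∂_2 = 13, rank ∂_3 = 0 ⇒ b_2 = 14 − 13 − 0 = 1. So H_2 = Z.

H_0 = Z,  H_1 = Z^2,  H_2 = Z.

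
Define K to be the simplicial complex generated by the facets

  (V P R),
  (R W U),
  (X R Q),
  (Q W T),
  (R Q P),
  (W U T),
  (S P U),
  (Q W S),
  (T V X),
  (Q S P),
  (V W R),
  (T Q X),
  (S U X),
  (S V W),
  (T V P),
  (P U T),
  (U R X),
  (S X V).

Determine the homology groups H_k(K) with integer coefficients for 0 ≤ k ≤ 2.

H_0 = Z,  H_1 = Z^2,  H_2 = Z.

We work with the vertex ordering P < Q < R < S < T < U < V < W < X. The simplices of K, each written with vertices in increasing order, are:

  0-simplices (9): P, Q, R, S, T, U, V, W, X
  1-simplices (27): PQ, PR, PS, PT, PU, PV, QR, QS, QT, QW, QX, RU, RV, RW, RX, SU, SV, SW, SX, TU, TV, TW, TX, UW, UX, VW, VX
  2-simplices (18): PQR, PQS, PRV, PSU, PTU, PTV, QRX, QSW, QTW, QTX, RUW, RUX, RVW, SUX, SVW, SVX, TUW, TVX

giving chain groups C_0 ≅ Z^9, C_1 ≅ Z^27, C_2 ≅ Z^18.

Boundary ∂_1: C_1 → C_0 is given by ∂[p,q] = [q] − [p].
The resulting 9×27 matrix has rank 8, and its Smith normal form has invariant factors (1,1,1,1,1,1,1,1).

The boundary map ∂_2: C_2 → C_1 acts by ∂[p,q,r] = [q,r] − [p,r] + [p,q]. For instance
  ∂RUW = UW − RW + RU,
  ∂QTX = TX − QX + QT.
The resulting 27×18 matrix has rank 17, and its Smith normal form has invariant factors (1,1,1,1,1,1,1,1,1,1,1,1,1,1,1,1,1).

Computing H_k = (kernel of ∂_k) / (image of ∂_{k+1}):

  H_0: rank C_0 − rank ∂_1 = 9 − 8 = 1, and the invariant factors of ∂_1 are all 1, so H_0 = Z.
  H_1: rank ker ∂_1 − rank ∂_2 = (27 − 8) − 17 = 2, and the invariant factors of ∂_2 are all 1, so H_1 = Z^2.
  H_2: rank ker ∂_2 − rank ∂_3 = (18 − 17) − 0 = 1, and there is no ∂_3, so H_2 = Z.

As a check, the Euler characteristic is 9 − 27 + 18 = 0, which agrees with 1 − 2 + 1 = 0.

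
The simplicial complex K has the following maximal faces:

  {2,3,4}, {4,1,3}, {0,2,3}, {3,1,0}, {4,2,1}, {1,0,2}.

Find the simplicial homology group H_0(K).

Order the vertices as 0 < 1 < 2 < 3 < 4. Listing each simplex with vertices in this order, K has dimension 2 with simplices:

  0-simplices (5): [0], [1], [2], [3], [4]
  1-simplices (9): [0,1], [0,2], [0,3], [1,2], [1,3], [1,4], [2,3], [2,4], [3,4]
  2-simplices (6): [0,1,2], [0,1,3], [0,2,3], [1,2,4], [1,3,4], [2,3,4]

so the chain groups are C_0 ≅ Z^5, C_1 ≅ Z^9, C_2 ≅ Z^6.

The boundary map ∂_1: C_1 → C_0 sends each edge [p,q] (with p < q) to q − p.
As a 5×9 matrix over Z this has rank 4, with invariant factors (1,1,1,1).

∂_2: C_2 → C_1 sends each 2-simplex [p,q,r] to [q,r] − [p,r] + [p,q]. For instance
  ∂[0,1,2] = [1,2] − [0,2] + [0,1],
  ∂[0,1,3] = [1,3] − [0,3] + [0,1].
This gives a 9×6 integer matrix of rank 5; reducing to Smith normal form yields diagonal entries (1,1,1,1,1).

Computing H_k = (kernel of ∂_k) / (image of ∂_{k+1}):

  H_0: rank C_0 − rank ∂_1 = 5 − 4 = 1, and the invariant factors of ∂_1 are all 1, so H_0 = Z.

H_0 = Z.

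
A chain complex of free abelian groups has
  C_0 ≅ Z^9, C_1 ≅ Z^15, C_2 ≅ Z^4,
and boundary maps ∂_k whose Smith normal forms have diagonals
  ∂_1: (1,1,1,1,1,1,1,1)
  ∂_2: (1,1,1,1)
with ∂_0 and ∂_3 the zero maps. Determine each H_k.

H_0: b_0 = 9 − 0 − 8 = 1; torsion from ∂_1 factors > 1: none. So H_0 = Z.
H_1: b_1 = 15 − 8 − 4 = 3; torsion from ∂_2 factors > 1: none. So H_1 = Z^3.
H_2: b_2 = 4 − 4 − 0 = 0; torsion from ∂_3 factors > 1: none. So H_2 = 0.

H_0 = Z,  H_1 = Z^3,  H_2 = 0.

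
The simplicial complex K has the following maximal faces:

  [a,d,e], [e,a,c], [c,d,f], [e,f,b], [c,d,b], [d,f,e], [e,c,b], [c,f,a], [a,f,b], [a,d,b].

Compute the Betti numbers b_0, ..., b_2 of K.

We work with the vertex ordering a < b < c < d < e < f. The simplices of K, each written with vertices in increasing order, are:

  0-simplices (6): a, b, c, d, e, f
  1-simplices (15): ab, ac, ad, ae, af, bc, bd, be, bf, cd, ce, cf, de, df, ef
  2-simplices (10): abd, abf, ace, acf, ade, bcd, bce, bef, cdf, def

so the chain groups are C_0 ≅ Z^6, C_1 ≅ Z^15, C_2 ≅ Z^10.

The boundary map ∂_1: C_1 → C_0 is given by ∂[p,q] = [q] − [p].
As a 6×15 matrix over Z this has rank 5, with invariant factors (1,1,1,1,1).

∂_2: C_2 → C_1 sends each 2-simplex [p,q,r] to [q,r] − [p,r] + [p,q]. For instance
  ∂ade = de − ae + ad,
  ∂bce = ce − be + bc.
As a 15×10 matrix over Z this has rank 10, with invariant factors (1,1,1,1,1,1,1,1,1,2).

Computing H_k = (kernel of ∂_k) / (image of ∂_{k+1}):

  H_0: rank C_0 − rank ∂_1 = 6 − 5 = 1, and the invariant factors of ∂_1 are all 1, so H_0 = Z.
  H_1: rank ker ∂_1 − rank ∂_2 = (15 − 5) − 10 = 0, and ∂_2 has invariant factor 2 > 1, so H_1 = Z/2.
  H_2: rank ker ∂_2 − rank ∂_3 = (10 − 10) − 0 = 0, and there is no ∂_3, so H_2 = 0.

(K is a triangulation of the real projective plane RP^2.)

Hence the Betti numbers are b_0 = 1, b_1 = 0, b_2 = 0.

b_0 = 1, b_1 = 0, b_2 = 0.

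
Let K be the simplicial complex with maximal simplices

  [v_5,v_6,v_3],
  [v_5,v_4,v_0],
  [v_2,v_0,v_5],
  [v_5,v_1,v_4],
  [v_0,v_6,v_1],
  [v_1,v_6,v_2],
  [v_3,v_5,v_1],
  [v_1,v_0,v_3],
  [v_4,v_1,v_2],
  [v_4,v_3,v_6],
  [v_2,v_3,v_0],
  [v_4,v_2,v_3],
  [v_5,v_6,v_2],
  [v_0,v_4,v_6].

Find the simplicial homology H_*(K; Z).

Order the vertices as v_0 < v_1 < v_2 < v_3 < v_4 < v_5 < v_6. Listing each simplex with vertices in this order, K has dimension 2 with simplices:

  0-simplices (7): [v_0], [v_1], [v_2], [v_3], [v_4], [v_5], [v_6]
  1-simplices (21): (21 of them)
  2-simplices (14): (14 of them)

giving chain groups C_0 ≅ Z^7, C_1 ≅ Z^21, C_2 ≅ Z^14.

∂_1: C_1 → C_0 sends each edge [p,q] (with p < q) to q − p.
The 7×21 boundary matrix has rank 6 and Smith normal form diag(1,1,1,1,1,1).

The boundary map ∂_2: C_2 → C_1 maps a triangle to the signed sum of its edges. For instance
  ∂[v_2,v_3,v_4] = [v_3,v_4] − [v_2,v_4] + [v_2,v_3],
  ∂[v_0,v_4,v_6] = [v_4,v_6] − [v_0,v_6] + [v_0,v_4].
The resulting 21×14 matrix has rank 13, and its Smith normal form has invariant factors (1,1,1,1,1,1,1,1,1,1,1,1,1).

Reading off H_k = ker ∂_k / im ∂_{k+1}:

  H_0: rank C_0 − rank ∂_1 = 7 − 6 = 1, and the invariant factors of ∂_1 are all 1, so H_0 = Z.
  H_1: rank ker ∂_1 − rank ∂_2 = (21 − 6) − 13 = 2, and the invariant factors of ∂_2 are all 1, so H_1 = Z^2.
  H_2: rank ker ∂_2 − rank ∂_3 = (14 − 13) − 0 = 1, and there is no ∂_3, so H_2 = Z.

H_0 ≅ Z,  H_1 ≅ Z^2,  H_2 ≅ Z.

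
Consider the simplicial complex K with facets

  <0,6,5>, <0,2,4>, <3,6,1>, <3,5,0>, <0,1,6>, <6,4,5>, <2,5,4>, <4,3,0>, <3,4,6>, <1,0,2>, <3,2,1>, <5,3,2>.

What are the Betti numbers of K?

b_0 = 1, b_1 = 0, b_2 = 0.

Take the total order 0 < 1 < 2 < 3 < 4 < 5 < 6 on the vertex set. Then K (dimension 2) consists of the simplices:

  0-simplices (7): [0], [1], [2], [3], [4], [5], [6]
  1-simplices (18): [0,1], [0,2], [0,3], [0,4], [0,5], [0,6], [1,2], [1,3], [1,6], [2,3], [2,4], [2,5], [3,4], [3,5], [3,6], [4,5], [4,6], [5,6]
  2-simplices (12): [0,1,2], [0,1,6], [0,2,4], [0,3,4], [0,3,5], [0,5,6], [1,2,3], [1,3,6], [2,3,5], [2,4,5], [3,4,6], [4,5,6]

Hence C_0 ≅ Z^7, C_1 ≅ Z^18, C_2 ≅ Z^12.

Boundary ∂_1: C_1 → C_0 maps an edge to its endpoints' difference, ∂[p,q] = q − p. For instance
  ∂[1,2] = [2] − [1].
The 7×18 boundary matrix has rank 6 and Smith normal form diag(1,1,1,1,1,1).

∂_2: C_2 → C_1 acts by ∂[p,q,r] = [q,r] − [p,r] + [p,q]. For instance
  ∂[4,5,6] = [5,6] − [4,6] + [4,5],
  ∂[0,3,5] = [3,5] − [0,5] + [0,3].
The 18×12 boundary matrix has rank 12 and Smith normal form diag(1,1,1,1,1,1,1,1,1,1,1,2).

Reading off H_k = ker ∂_k / im ∂_{k+1}:

  H_0: rank C_0 − rank ∂_1 = 7 − 6 = 1, and the invariant factors of ∂_1 are all 1, so H_0 ≅ Z.
  H_1: rank ker ∂_1 − rank ∂_2 = (18 − 6) − 12 = 0, and ∂_2 has invariant factor 2 > 1, so H_1 ≅ Z/2Z.
  H_2: rank ker ∂_2 − rank ∂_3 = (12 − 12) − 0 = 0, and there is no ∂_3, so H_2 ≅ 0.

Hence the Betti numbers are b_0 = 1, b_1 = 0, b_2 = 0.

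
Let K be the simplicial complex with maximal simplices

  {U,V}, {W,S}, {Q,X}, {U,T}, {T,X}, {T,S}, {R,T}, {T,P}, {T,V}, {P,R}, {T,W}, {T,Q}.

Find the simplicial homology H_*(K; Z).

Order the vertices as P < Q < R < S < T < U < V < W < X. Listing each simplex with vertices in this order, K has dimension 1 with simplices:

  0-simplices (9): P, Q, R, S, T, U, V, W, X
  1-simplices (12): PR, PT, QT, QX, RT, ST, SW, TU, TV, TW, TX, UV

giving chain groups C_0 ≅ Z^9, C_1 ≅ Z^12.

Boundary ∂_1: C_1 → C_0 sends each edge [p,q] (with p < q) to q − p.
The resulting 9×12 matrix has rank 8, and its Smith normal form has invariant factors (1,1,1,1,1,1,1,1).

Reading off H_k = ker ∂_k / im ∂_{k+1}:

  H_0: rank C_0 − rank ∂_1 = 9 − 8 = 1, and the invariant factors of ∂_1 are all 1, so H_0 = Z.
  H_1: rank ker ∂_1 − rank ∂_2 = (12 − 8) − 0 = 4, and there is no ∂_2, so H_1 = Z^4.

As a check, the Euler characteristic is 9 − 12 = -3, which agrees with 1 − 4 = -3.
(K is a triangulation of a wedge of 4 circles.)

H_0 = Z,  H_1 = Z^4.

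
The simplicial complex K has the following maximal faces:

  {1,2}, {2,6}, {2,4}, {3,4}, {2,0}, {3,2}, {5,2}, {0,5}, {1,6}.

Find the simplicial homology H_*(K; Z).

H_0 ≅ Z,  H_1 ≅ Z^3.

We work with the vertex ordering 0 < 1 < 2 < 3 < 4 < 5 < 6. The simplices of K, each written with vertices in increasing order, are:

  0-simplices (7): [0], [1], [2], [3], [4], [5], [6]
  1-simplices (9): [0,2], [0,5], [1,2], [1,6], [2,3], [2,4], [2,5], [2,6], [3,4]

giving chain groups C_0 ≅ Z^7, C_1 ≅ Z^9.

The boundary map ∂_1: C_1 → C_0 sends each edge [p,q] (with p < q) to q − p. For instance
  ∂[2,3] = [3] − [2].
The resulting 7×9 matrix has rank 6, and its Smith normal form has invariant factors (1,1,1,1,1,1).

Computing H_k = (kernel of ∂_k) / (image of ∂_{k+1}):

  H_0: rank C_0 − rank ∂_1 = 7 − 6 = 1, and the invariant factors of ∂_1 are all 1, so H_0 ≅ Z.
  H_1: rank ker ∂_1 − rank ∂_2 = (9 − 6) − 0 = 3, and there is no ∂_2, so H_1 ≅ Z^3.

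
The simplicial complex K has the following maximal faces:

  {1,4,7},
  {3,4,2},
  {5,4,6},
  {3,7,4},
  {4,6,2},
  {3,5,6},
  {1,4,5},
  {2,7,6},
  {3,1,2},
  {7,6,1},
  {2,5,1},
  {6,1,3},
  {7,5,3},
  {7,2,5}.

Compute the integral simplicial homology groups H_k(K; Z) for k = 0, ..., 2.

Take the total order 1 < 2 < 3 < 4 < 5 < 6 < 7 on the vertex set. Then K (dimension 2) consists of the simplices:

  0-simplices (7): [1], [2], [3], [4], [5], [6], [7]
  1-simplices (21): [1,2], [1,3], [1,4], [1,5], [1,6], [1,7], [2,3], [2,4], [2,5], [2,6], [2,7], [3,4], [3,5], [3,6], [3,7], [4,5], [4,6], [4,7], [5,6], [5,7], [6,7]
  2-simplices (14): [1,2,3], [1,2,5], [1,3,6], [1,4,5], [1,4,7], [1,6,7], [2,3,4], [2,4,6], [2,5,7], [2,6,7], [3,4,7], [3,5,6], [3,5,7], [4,5,6]

giving chain groups C_0 ≅ Z^7, C_1 ≅ Z^21, C_2 ≅ Z^14.

The boundary map ∂_1: C_1 → C_0 maps an edge to its endpoints' difference, ∂[p,q] = q − p.
The resulting 7×21 matrix has rank 6, and its Smith normal form has invariant factors (1,1,1,1,1,1).

Boundary ∂_2: C_2 → C_1 acts by ∂[p,q,r] = [q,r] − [p,r] + [p,q]. For instance
  ∂[1,2,3] = [2,3] − [1,3] + [1,2],
  ∂[2,4,6] = [4,6] − [2,6] + [2,4].
The 21×14 boundary matrix has rank 13 and Smith normal form diag(1,1,1,1,1,1,1,1,1,1,1,1,1).

From H_k ≅ ker(∂_k) / im(∂_{k+1}) we obtain:

  H_0: rank C_0 − rank ∂_1 = 7 − 6 = 1, and the invariant factors of ∂_1 are all 1, so H_0 ≅ Z.
  H_1: rank ker ∂_1 − rank ∂_2 = (21 − 6) − 13 = 2, and the invariant factors of ∂_2 are all 1, so H_1 ≅ Z^2.
  H_2: rank ker ∂_2 − rank ∂_3 = (14 − 13) − 0 = 1, and there is no ∂_3, so H_2 ≅ Z.

H_0 = Z,  H_1 = Z^2,  H_2 = Z.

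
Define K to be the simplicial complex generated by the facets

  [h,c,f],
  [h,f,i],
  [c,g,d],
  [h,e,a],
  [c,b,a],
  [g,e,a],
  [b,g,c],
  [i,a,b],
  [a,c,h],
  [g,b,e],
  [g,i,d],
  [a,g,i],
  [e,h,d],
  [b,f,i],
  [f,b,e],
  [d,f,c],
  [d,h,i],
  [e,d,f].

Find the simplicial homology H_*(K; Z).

H_0 ≅ Z,  H_1 ≅ Z ⊕ Z_2,  H_2 = 0.

We work with the vertex ordering a < b < c < d < e < f < g < h < i. The simplices of K, each written with vertices in increasing order, are:

  0-simplices (9): a, b, c, d, e, f, g, h, i
  1-simplices (27): ab, ac, ae, ag, ah, ai, bc, be, bf, bg, bi, cd, cf, cg, ch, de, df, dg, dh, di, ef, eg, eh, fh, fi, gi, hi
  2-simplices (18): abc, abi, ach, aeg, aeh, agi, bcg, bef, beg, bfi, cdf, cdg, cfh, def, deh, dgi, dhi, fhi

Hence C_0 ≅ Z^9, C_1 ≅ Z^27, C_2 ≅ Z^18.

Boundary ∂_1: C_1 → C_0 maps an edge to its endpoints' difference, ∂[p,q] = q − p.
This gives a 9×27 integer matrix of rank 8; reducing to Smith normal form yields diagonal entries (1,1,1,1,1,1,1,1).

∂_2: C_2 → C_1 acts by ∂[p,q,r] = [q,r] − [p,r] + [p,q]. For instance
  ∂deh = eh − dh + de,
  ∂abi = bi − ai + ab.
The 27×18 boundary matrix has rank 18 and Smith normal form diag(1,1,1,1,1,1,1,1,1,1,1,1,1,1,1,1,1,2).

From H_k ≅ ker(∂_k) / im(∂_{k+1}) we obtain:

  H_0: rank C_0 − rank ∂_1 = 9 − 8 = 1, and the invariant factors of ∂_1 are all 1, so H_0 ≅ Z.
  H_1: rank ker ∂_1 − rank ∂_2 = (27 − 8) − 18 = 1, and ∂_2 has invariant factor 2 > 1, so H_1 ≅ Z ⊕ Z_2.
  H_2: rank ker ∂_2 − rank ∂_3 = (18 − 18) − 0 = 0, and there is no ∂_3, so H_2 ≅ 0.

As a check, the Euler characteristic is 9 − 27 + 18 = 0, which agrees with 1 − 1 + 0 = 0.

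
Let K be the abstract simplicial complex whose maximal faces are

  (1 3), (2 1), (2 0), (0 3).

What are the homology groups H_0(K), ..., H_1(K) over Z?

Take the total order 0 < 1 < 2 < 3 on the vertex set. Then K (dimension 1) consists of the simplices:

  0-simplices (4): [0], [1], [2], [3]
  1-simplices (4): [0,2], [0,3], [1,2], [1,3]

giving chain groups C_0 ≅ Z^4, C_1 ≅ Z^4.

The boundary map ∂_1: C_1 → C_0 sends each edge [p,q] (with p < q) to q − p. For instance
  ∂[0,3] = [3] − [0].
The 4×4 boundary matrix has rank 3 and Smith normal form diag(1,1,1).

From H_k ≅ ker(∂_k) / im(∂_{k+1}) we obtain:

  H_0: rank C_0 − rank ∂_1 = 4 − 3 = 1, and the invariant factors of ∂_1 are all 1, so H_0 ≅ Z.
  H_1: rank ker ∂_1 − rank ∂_2 = (4 − 3) − 0 = 1, and there is no ∂_2, so H_1 ≅ Z.

As a check, the Euler characteristic is 4 − 4 = 0, which agrees with 1 − 1 = 0.

H_0 = Z,  H_1 = Z.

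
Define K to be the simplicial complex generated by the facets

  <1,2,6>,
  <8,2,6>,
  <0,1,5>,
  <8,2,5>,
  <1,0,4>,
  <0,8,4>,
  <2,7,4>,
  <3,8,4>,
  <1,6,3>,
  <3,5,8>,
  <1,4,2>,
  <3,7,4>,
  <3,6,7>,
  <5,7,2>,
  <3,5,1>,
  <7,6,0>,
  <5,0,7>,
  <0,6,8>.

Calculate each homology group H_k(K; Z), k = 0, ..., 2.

H_0 = Z,  H_1 = Z^2,  H_2 = Z.

We work with the vertex ordering 0 < 1 < 2 < 3 < 4 < 5 < 6 < 7 < 8. The simplices of K, each written with vertices in increasing order, are:

  0-simplices (9): [0], [1], [2], [3], [4], [5], [6], [7], [8]
  1-simplices (27): (27 of them)
  2-simplices (18): [0,1,4], [0,1,5], [0,4,8], [0,5,7], [0,6,7], [0,6,8], [1,2,4], [1,2,6], [1,3,5], [1,3,6], [2,4,7], [2,5,7], [2,5,8], [2,6,8], [3,4,7], [3,4,8], [3,5,8], [3,6,7]

giving chain groups C_0 ≅ Z^9, C_1 ≅ Z^27, C_2 ≅ Z^18.

The boundary map ∂_1: C_1 → C_0 maps an edge to its endpoints' difference, ∂[p,q] = q − p.
This gives a 9×27 integer matrix of rank 8; reducing to Smith normal form yields diagonal entries (1,1,1,1,1,1,1,1).

The boundary map ∂_2: C_2 → C_1 maps a triangle to the signed sum of its edges. For instance
  ∂[2,6,8] = [6,8] − [2,8] + [2,6],
  ∂[2,5,7] = [5,7] − [2,7] + [2,5].
The resulting 27×18 matrix has rank 17, and its Smith normal form has invariant factors (1,1,1,1,1,1,1,1,1,1,1,1,1,1,1,1,1).

Now H_k = ker ∂_k / im ∂_{k+1}, so:

  H_0: rank C_0 − rank ∂_1 = 9 − 8 = 1, and the invariant factors of ∂_1 are all 1, so H_0 ≅ Z.
  H_1: rank ker ∂_1 − rank ∂_2 = (27 − 8) − 17 = 2, and the invariant factors of ∂_2 are all 1, so H_1 ≅ Z^2.
  H_2: rank ker ∂_2 − rank ∂_3 = (18 − 17) − 0 = 1, and there is no ∂_3, so H_2 ≅ Z.

(K is a triangulation of the torus T^2.)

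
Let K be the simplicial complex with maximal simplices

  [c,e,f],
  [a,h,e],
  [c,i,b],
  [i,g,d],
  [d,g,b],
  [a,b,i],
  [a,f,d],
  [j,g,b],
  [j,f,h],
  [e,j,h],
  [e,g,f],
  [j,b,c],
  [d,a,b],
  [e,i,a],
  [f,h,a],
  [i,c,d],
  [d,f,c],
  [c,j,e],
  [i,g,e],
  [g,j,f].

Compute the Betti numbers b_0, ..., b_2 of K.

K has 10 vertices, 30 edges, 20 triangles.
rank ∂_0 = 0, rank ∂_1 = 9 ⇒ b_0 = 10 − 0 − 9 = 1; all invariant factors of ∂_1 are 1 so no torsion. So H_0 = Z.
rank ∂_1 = 9, rank ∂_2 = 20 ⇒ b_1 = 30 − 9 − 20 = 1; ∂_2 has invariant factor(s) [2] giving torsion. So H_1 = Z ⊕ Z/2.
rank ∂_2 = 20, rank ∂_3 = 0 ⇒ b_2 = 20 − 20 − 0 = 0. So H_2 = 0.

b_0 = 1, b_1 = 1, b_2 = 0.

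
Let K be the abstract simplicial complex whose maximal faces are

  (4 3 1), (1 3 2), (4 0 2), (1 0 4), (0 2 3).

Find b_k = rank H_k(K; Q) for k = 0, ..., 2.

b_0 = 1, b_1 = 1, b_2 = 0.

We work with the vertex ordering 0 < 1 < 2 < 3 < 4. The simplices of K, each written with vertices in increasing order, are:

  0-simplices (5): [0], [1], [2], [3], [4]
  1-simplices (10): [0,1], [0,2], [0,3], [0,4], [1,2], [1,3], [1,4], [2,3], [2,4], [3,4]
  2-simplices (5): [0,1,4], [0,2,3], [0,2,4], [1,2,3], [1,3,4]

so the chain groups are C_0 ≅ Z^5, C_1 ≅ Z^10, C_2 ≅ Z^5.

The boundary map ∂_1: C_1 → C_0 sends each edge [p,q] (with p < q) to q − p. For instance
  ∂[1,4] = [4] − [1].
The 5×10 boundary matrix has rank 4 and Smith normal form diag(1,1,1,1).

Boundary ∂_2: C_2 → C_1 acts by ∂[p,q,r] = [q,r] − [p,r] + [p,q]. For instance
  ∂[0,2,4] = [2,4] − [0,4] + [0,2],
  ∂[0,1,4] = [1,4] − [0,4] + [0,1].
The resulting 10×5 matrix has rank 5, and its Smith normal form has invariant factors (1,1,1,1,1).

Computing H_k = (kernel of ∂_k) / (image of ∂_{k+1}):

  H_0: rank C_0 − rank ∂_1 = 5 − 4 = 1, and the invariant factors of ∂_1 are all 1, so H_0 = Z.
  H_1: rank ker ∂_1 − rank ∂_2 = (10 − 4) − 5 = 1, and the invariant factors of ∂_2 are all 1, so H_1 = Z.
  H_2: rank ker ∂_2 − rank ∂_3 = (5 − 5) − 0 = 0, and there is no ∂_3, so H_2 = 0.

As a check, the Euler characteristic is 5 − 10 + 5 = 0, which agrees with 1 − 1 + 0 = 0.

Hence the Betti numbers are b_0 = 1, b_1 = 1, b_2 = 0.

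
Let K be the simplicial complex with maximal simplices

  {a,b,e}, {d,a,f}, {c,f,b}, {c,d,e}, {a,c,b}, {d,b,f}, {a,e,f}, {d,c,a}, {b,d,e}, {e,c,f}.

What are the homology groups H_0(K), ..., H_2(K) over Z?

We work with the vertex ordering a < b < c < d < e < f. The simplices of K, each written with vertices in increasing order, are:

  0-simplices (6): a, b, c, d, e, f
  1-simplices (15): ab, ac, ad, ae, af, bc, bd, be, bf, cd, ce, cf, de, df, ef
  2-simplices (10): abc, abe, acd, adf, aef, bcf, bde, bdf, cde, cef

Hence C_0 ≅ Z^6, C_1 ≅ Z^15, C_2 ≅ Z^10.

Boundary ∂_1: C_1 → C_0 is given by ∂[p,q] = [q] − [p].
The resulting 6×15 matrix has rank 5, and its Smith normal form has invariant factors (1,1,1,1,1).

The boundary map ∂_2: C_2 → C_1 acts by ∂[p,q,r] = [q,r] − [p,r] + [p,q]. For instance
  ∂bdf = df − bf + bd,
  ∂cef = ef − cf + ce.
The resulting 15×10 matrix has rank 10, and its Smith normal form has invariant factors (1,1,1,1,1,1,1,1,1,2).

Now H_k = ker ∂_k / im ∂_{k+1}, so:

  H_0: rank C_0 − rank ∂_1 = 6 − 5 = 1, and the invariant factors of ∂_1 are all 1, so H_0 = Z.
  H_1: rank ker ∂_1 − rank ∂_2 = (15 − 5) − 10 = 0, and ∂_2 has invariant factor 2 > 1, so H_1 = Z/2.
  H_2: rank ker ∂_2 − rank ∂_3 = (10 − 10) − 0 = 0, and there is no ∂_3, so H_2 = 0.

H_0 = Z,  H_1 = Z/2,  H_2 = 0.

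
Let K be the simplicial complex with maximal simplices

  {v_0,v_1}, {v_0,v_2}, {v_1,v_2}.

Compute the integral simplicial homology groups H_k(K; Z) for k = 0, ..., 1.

H_0 ≅ Z,  H_1 ≅ Z.

Order the vertices as v_0 < v_1 < v_2. Listing each simplex with vertices in this order, K has dimension 1 with simplices:

  0-simplices (3): [v_0], [v_1], [v_2]
  1-simplices (3): [v_0,v_1], [v_0,v_2], [v_1,v_2]

Hence C_0 ≅ Z^3, C_1 ≅ Z^3.

∂_1: C_1 → C_0 sends each edge [p,q] (with p < q) to q − p.
The resulting 3×3 matrix has rank 2, and its Smith normal form has invariant factors (1,1).

Now H_k = ker ∂_k / im ∂_{k+1}, so:

  H_0: rank C_0 − rank ∂_1 = 3 − 2 = 1, and the invariant factors of ∂_1 are all 1, so H_0 ≅ Z.
  H_1: rank ker ∂_1 − rank ∂_2 = (3 − 2) − 0 = 1, and there is no ∂_2, so H_1 ≅ Z.

As a check, the Euler characteristic is 3 − 3 = 0, which agrees with 1 − 1 = 0.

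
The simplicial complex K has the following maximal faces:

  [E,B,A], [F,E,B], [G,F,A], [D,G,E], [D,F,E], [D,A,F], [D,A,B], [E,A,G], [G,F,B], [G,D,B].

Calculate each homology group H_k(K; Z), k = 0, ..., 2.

H_0 ≅ Z,  H_1 ≅ Z/2,  H_2 = 0.

K has 6 vertices, 15 edges, 10 triangles.
rank ∂_0 = 0, rank ∂_1 = 5 ⇒ b_0 = 6 − 0 − 5 = 1; all invariant factors of ∂_1 are 1 so no torsion. So H_0 = Z.
rank ∂_1 = 5, rank ∂_2 = 10 ⇒ b_1 = 15 − 5 − 10 = 0; ∂_2 has invariant factor(s) [2] giving torsion. So H_1 = Z/2.
rank ∂_2 = 10, rank ∂_3 = 0 ⇒ b_2 = 10 − 10 − 0 = 0. So H_2 = 0.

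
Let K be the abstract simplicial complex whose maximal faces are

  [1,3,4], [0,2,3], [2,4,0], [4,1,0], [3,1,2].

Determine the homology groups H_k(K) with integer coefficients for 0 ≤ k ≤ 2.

We work with the vertex ordering 0 < 1 < 2 < 3 < 4. The simplices of K, each written with vertices in increasing order, are:

  0-simplices (5): [0], [1], [2], [3], [4]
  1-simplices (10): [0,1], [0,2], [0,3], [0,4], [1,2], [1,3], [1,4], [2,3], [2,4], [3,4]
  2-simplices (5): [0,1,4], [0,2,3], [0,2,4], [1,2,3], [1,3,4]

Hence C_0 ≅ Z^5, C_1 ≅ Z^10, C_2 ≅ Z^5.

∂_1: C_1 → C_0 maps an edge to its endpoints' difference, ∂[p,q] = q − p. For instance
  ∂[0,1] = [1] − [0].
As a 5×10 matrix over Z this has rank 4, with invariant factors (1,1,1,1).

∂_2: C_2 → C_1 maps a triangle to the signed sum of its edges. For instance
  ∂[0,2,3] = [2,3] − [0,3] + [0,2],
  ∂[0,2,4] = [2,4] − [0,4] + [0,2].
The 10×5 boundary matrix has rank 5 and Smith normal form diag(1,1,1,1,1).

From H_k ≅ ker(∂_k) / im(∂_{k+1}) we obtain:

  H_0: rank C_0 − rank ∂_1 = 5 − 4 = 1, and the invariant factors of ∂_1 are all 1, so H_0 = Z.
  H_1: rank ker ∂_1 − rank ∂_2 = (10 − 4) − 5 = 1, and the invariant factors of ∂_2 are all 1, so H_1 = Z.
  H_2: rank ker ∂_2 − rank ∂_3 = (5 − 5) − 0 = 0, and there is no ∂_3, so H_2 = 0.

As a check, the Euler characteristic is 5 − 10 + 5 = 0, which agrees with 1 − 1 + 0 = 0.

H_0 ≅ Z,  H_1 ≅ Z,  H_2 = 0.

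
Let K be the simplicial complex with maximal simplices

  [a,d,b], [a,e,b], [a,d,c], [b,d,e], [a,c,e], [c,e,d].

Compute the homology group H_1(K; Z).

K has 5 vertices, 9 edges, 6 triangles.
rank ∂_1 = 4, rank ∂_2 = 5 ⇒ b_1 = 9 − 4 − 5 = 0; all invariant factors of ∂_2 are 1 so no torsion. So H_1 = 0.

H_1 = 0.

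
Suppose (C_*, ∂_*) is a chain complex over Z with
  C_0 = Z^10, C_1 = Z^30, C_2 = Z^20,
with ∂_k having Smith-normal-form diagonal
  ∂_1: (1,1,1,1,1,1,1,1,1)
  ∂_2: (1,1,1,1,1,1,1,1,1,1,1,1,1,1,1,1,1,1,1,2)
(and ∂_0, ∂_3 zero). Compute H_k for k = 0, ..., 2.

H_0: b_0 = 10 − 0 − 9 = 1; torsion from ∂_1 factors > 1: none. So H_0 ≅ Z.
H_1: b_1 = 30 − 9 − 20 = 1; torsion from ∂_2 factors > 1: [2]. So H_1 ≅ Z ⊕ Z_2.
H_2: b_2 = 20 − 20 − 0 = 0; torsion from ∂_3 factors > 1: none. So H_2 ≅ 0.

H_0 ≅ Z,  H_1 ≅ Z ⊕ Z_2,  H_2 = 0.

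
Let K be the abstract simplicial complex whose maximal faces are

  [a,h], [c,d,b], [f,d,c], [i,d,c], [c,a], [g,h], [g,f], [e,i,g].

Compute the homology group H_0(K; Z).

H_0 = Z.

K has 9 vertices, 14 edges, 4 triangles.
rank ∂_0 = 0, rank ∂_1 = 8 ⇒ b_0 = 9 − 0 − 8 = 1; all invariant factors of ∂_1 are 1 so no torsion. So H_0 ≅ Z.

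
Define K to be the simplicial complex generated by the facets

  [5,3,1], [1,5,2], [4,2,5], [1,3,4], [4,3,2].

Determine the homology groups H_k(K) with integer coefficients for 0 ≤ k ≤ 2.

Take the total order 1 < 2 < 3 < 4 < 5 on the vertex set. Then K (dimension 2) consists of the simplices:

  0-simplices (5): [1], [2], [3], [4], [5]
  1-simplices (10): [1,2], [1,3], [1,4], [1,5], [2,3], [2,4], [2,5], [3,4], [3,5], [4,5]
  2-simplices (5): [1,2,5], [1,3,4], [1,3,5], [2,3,4], [2,4,5]

so the chain groups are C_0 ≅ Z^5, C_1 ≅ Z^10, C_2 ≅ Z^5.

The boundary map ∂_1: C_1 → C_0 is given by ∂[p,q] = [q] − [p].
As a 5×10 matrix over Z this has rank 4, with invariant factors (1,1,1,1).

The boundary map ∂_2: C_2 → C_1 sends each 2-simplex [p,q,r] to [q,r] − [p,r] + [p,q]. For instance
  ∂[1,3,4] = [3,4] − [1,4] + [1,3],
  ∂[2,3,4] = [3,4] − [2,4] + [2,3].
As a 10×5 matrix over Z this has rank 5, with invariant factors (1,1,1,1,1).

From H_k ≅ ker(∂_k) / im(∂_{k+1}) we obtain:

  H_0: rank C_0 − rank ∂_1 = 5 − 4 = 1, and the invariant factors of ∂_1 are all 1, so H_0 ≅ Z.
  H_1: rank ker ∂_1 − rank ∂_2 = (10 − 4) − 5 = 1, and the invariant factors of ∂_2 are all 1, so H_1 ≅ Z.
  H_2: rank ker ∂_2 − rank ∂_3 = (5 − 5) − 0 = 0, and there is no ∂_3, so H_2 ≅ 0.

As a check, the Euler characteristic is 5 − 10 + 5 = 0, which agrees with 1 − 1 + 0 = 0.

H_0 ≅ Z,  H_1 ≅ Z,  H_2 = 0.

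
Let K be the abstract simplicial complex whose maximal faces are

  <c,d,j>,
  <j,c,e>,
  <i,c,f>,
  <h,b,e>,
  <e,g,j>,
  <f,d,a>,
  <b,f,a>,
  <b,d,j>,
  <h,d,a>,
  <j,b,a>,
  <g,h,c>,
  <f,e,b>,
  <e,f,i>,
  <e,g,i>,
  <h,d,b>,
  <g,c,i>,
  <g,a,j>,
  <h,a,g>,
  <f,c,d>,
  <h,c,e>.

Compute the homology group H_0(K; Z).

Take the total order a < b < c < d < e < f < g < h < i < j on the vertex set. Then K (dimension 2) consists of the simplices:

  0-simplices (10): a, b, c, d, e, f, g, h, i, j
  1-simplices (30): ab, ad, af, ag, ah, aj, bd, be, bf, bh, bj, cd, ce, cf, cg, ch, ci, cj, df, dh, dj, ef, eg, eh, ei, ej, fi, gh, gi, gj
  2-simplices (20): abf, abj, adf, adh, agh, agj, bdh, bdj, bef, beh, cdf, cdj, ceh, cej, cfi, cgh, cgi, efi, egi, egj

Hence C_0 ≅ Z^10, C_1 ≅ Z^30, C_2 ≅ Z^20.

∂_1: C_1 → C_0 is given by ∂[p,q] = [q] − [p]. For instance
  ∂be = e − b.
As a 10×30 matrix over Z this has rank 9, with invariant factors (1,1,1,1,1,1,1,1,1).

Boundary ∂_2: C_2 → C_1 acts by ∂[p,q,r] = [q,r] − [p,r] + [p,q]. For instance
  ∂abj = bj − aj + ab,
  ∂bdh = dh − bh + bd.
The resulting 30×20 matrix has rank 20, and its Smith normal form has invariant factors (1,1,1,1,1,1,1,1,1,1,1,1,1,1,1,1,1,1,1,2).

Reading off H_k = ker ∂_k / im ∂_{k+1}:

  H_0: rank C_0 − rank ∂_1 = 10 − 9 = 1, and the invariant factors of ∂_1 are all 1, so H_0 ≅ Z.

(K is a triangulation of the Klein bottle.)

H_0 ≅ Z.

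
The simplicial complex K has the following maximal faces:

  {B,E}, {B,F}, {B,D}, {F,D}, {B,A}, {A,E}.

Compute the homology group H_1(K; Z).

H_1 = Z^2.

Order the vertices as A < B < D < E < F. Listing each simplex with vertices in this order, K has dimension 1 with simplices:

  0-simplices (5): A, B, D, E, F
  1-simplices (6): AB, AE, BD, BE, BF, DF

so the chain groups are C_0 ≅ Z^5, C_1 ≅ Z^6.

The boundary map ∂_1: C_1 → C_0 sends each edge [p,q] (with p < q) to q − p. For instance
  ∂AB = B − A.
The resulting 5×6 matrix has rank 4, and its Smith normal form has invariant factors (1,1,1,1).

Computing H_k = (kernel of ∂_k) / (image of ∂_{k+1}):

  H_1: rank ker ∂_1 − rank ∂_2 = (6 − 4) − 0 = 2, and there is no ∂_2, so H_1 ≅ Z^2.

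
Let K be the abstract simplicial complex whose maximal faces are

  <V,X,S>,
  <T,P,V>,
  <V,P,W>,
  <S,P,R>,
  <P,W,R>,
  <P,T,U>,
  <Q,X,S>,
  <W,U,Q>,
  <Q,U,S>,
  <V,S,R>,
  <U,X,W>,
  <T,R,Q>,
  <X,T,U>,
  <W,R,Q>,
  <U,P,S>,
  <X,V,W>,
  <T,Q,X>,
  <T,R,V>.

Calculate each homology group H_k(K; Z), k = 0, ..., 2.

Fix the vertex order P < Q < R < S < T < U < V < W < X and write every simplex with vertices in increasing order. Then dim K = 2 and the simplices of K are:

  0-simplices (9): P, Q, R, S, T, U, V, W, X
  1-simplices (27): PR, PS, PT, PU, PV, PW, QR, QS, QT, QU, QW, QX, RS, RT, RV, RW, SU, SV, SX, TU, TV, TX, UW, UX, VW, VX, WX
  2-simplices (18): PRS, PRW, PSU, PTU, PTV, PVW, QRT, QRW, QSU, QSX, QTX, QUW, RSV, RTV, SVX, TUX, UWX, VWX

so the chain groups are C_0 ≅ Z^9, C_1 ≅ Z^27, C_2 ≅ Z^18.

Boundary ∂_1: C_1 → C_0 maps an edge to its endpoints' difference, ∂[p,q] = q − p.
This gives a 9×27 integer matrix of rank 8; reducing to Smith normal form yields diagonal entries (1,1,1,1,1,1,1,1).

Boundary ∂_2: C_2 → C_1 maps a triangle to the signed sum of its edges. For instance
  ∂VWX = WX − VX + VW,
  ∂QTX = TX − QX + QT.
The resulting 27×18 matrix has rank 18, and its Smith normal form has invariant factors (1,1,1,1,1,1,1,1,1,1,1,1,1,1,1,1,1,2).

From H_k ≅ ker(∂_k) / im(∂_{k+1}) we obtain:

  H_0: rank C_0 − rank ∂_1 = 9 − 8 = 1, and the invariant factors of ∂_1 are all 1, so H_0 = Z.
  H_1: rank ker ∂_1 − rank ∂_2 = (27 − 8) − 18 = 1, and ∂_2 has invariant factor 2 > 1, so H_1 = Z ⊕ Z/2.
  H_2: rank ker ∂_2 − rank ∂_3 = (18 − 18) − 0 = 0, and there is no ∂_3, so H_2 = 0.

As a check, the Euler characteristic is 9 − 27 + 18 = 0, which agrees with 1 − 1 + 0 = 0.
(K is a triangulation of the Klein bottle.)

H_0 = Z,  H_1 = Z ⊕ Z/2,  H_2 = 0.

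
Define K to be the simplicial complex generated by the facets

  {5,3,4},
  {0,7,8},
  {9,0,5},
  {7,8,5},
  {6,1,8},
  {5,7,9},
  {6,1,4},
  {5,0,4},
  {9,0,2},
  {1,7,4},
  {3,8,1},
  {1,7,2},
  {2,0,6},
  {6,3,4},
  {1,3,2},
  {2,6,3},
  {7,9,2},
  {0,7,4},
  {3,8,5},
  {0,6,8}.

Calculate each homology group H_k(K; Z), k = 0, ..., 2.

K has 10 vertices, 30 edges, 20 triangles.
rank ∂_0 = 0, rank ∂_1 = 9 ⇒ b_0 = 10 − 0 − 9 = 1; all invariant factors of ∂_1 are 1 so no torsion. So H_0 ≅ Z.
rank ∂_1 = 9, rank ∂_2 = 20 ⇒ b_1 = 30 − 9 − 20 = 1; ∂_2 has invariant factor(s) [2] giving torsion. So H_1 ≅ Z ⊕ Z/2Z.
rank ∂_2 = 20, rank ∂_3 = 0 ⇒ b_2 = 20 − 20 − 0 = 0. So H_2 ≅ 0.

H_0 ≅ Z,  H_1 ≅ Z ⊕ Z/2Z,  H_2 = 0.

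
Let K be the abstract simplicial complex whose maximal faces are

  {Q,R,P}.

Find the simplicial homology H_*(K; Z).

H_0 = Z,  H_1 = 0,  H_2 = 0.

Take the total order P < Q < R on the vertex set. Then K (dimension 2) consists of the simplices:

  0-simplices (3): P, Q, R
  1-simplices (3): PQ, PR, QR
  2-simplices (1): PQR

so the chain groups are C_0 ≅ Z^3, C_1 ≅ Z^3, C_2 ≅ Z^1.

Boundary ∂_1: C_1 → C_0 is given by ∂[p,q] = [q] − [p]. For instance
  ∂PR = R − P.
The resulting 3×3 matrix has rank 2, and its Smith normal form has invariant factors (1,1).

Boundary ∂_2: C_2 → C_1 acts by ∂[p,q,r] = [q,r] − [p,r] + [p,q]. For instance
  ∂PQR = QR − PR + PQ.
This gives a 3×1 integer matrix of rank 1; reducing to Smith normal form yields diagonal entries (1).

Computing H_k = (kernel of ∂_k) / (image of ∂_{k+1}):

  H_0: rank C_0 − rank ∂_1 = 3 − 2 = 1, and the invariant factors of ∂_1 are all 1, so H_0 ≅ Z.
  H_1: rank ker ∂_1 − rank ∂_2 = (3 − 2) − 1 = 0, and the invariant factors of ∂_2 are all 1, so H_1 ≅ 0.
  H_2: rank ker ∂_2 − rank ∂_3 = (1 − 1) − 0 = 0, and there is no ∂_3, so H_2 ≅ 0.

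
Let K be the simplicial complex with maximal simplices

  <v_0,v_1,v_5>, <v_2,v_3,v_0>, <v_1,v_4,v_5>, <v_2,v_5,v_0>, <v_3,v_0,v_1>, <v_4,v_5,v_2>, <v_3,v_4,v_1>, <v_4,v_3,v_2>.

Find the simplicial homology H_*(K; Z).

K has 6 vertices, 12 edges, 8 triangles.
rank ∂_0 = 0, rank ∂_1 = 5 ⇒ b_0 = 6 − 0 − 5 = 1; all invariant factors of ∂_1 are 1 so no torsion. So H_0 ≅ Z.
rank ∂_1 = 5, rank ∂_2 = 7 ⇒ b_1 = 12 − 5 − 7 = 0; all invariant factors of ∂_2 are 1 so no torsion. So H_1 ≅ 0.
rank ∂_2 = 7, rank ∂_3 = 0 ⇒ b_2 = 8 − 7 − 0 = 1. So H_2 ≅ Z.

H_0 ≅ Z,  H_1 = 0,  H_2 ≅ Z.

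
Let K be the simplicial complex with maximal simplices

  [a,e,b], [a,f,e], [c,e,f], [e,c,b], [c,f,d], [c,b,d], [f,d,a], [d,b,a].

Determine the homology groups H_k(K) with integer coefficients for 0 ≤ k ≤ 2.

H_0 = Z,  H_1 = 0,  H_2 = Z.

K has 6 vertices, 12 edges, 8 triangles.
rank ∂_0 = 0, rank ∂_1 = 5 ⇒ b_0 = 6 − 0 − 5 = 1; all invariant factors of ∂_1 are 1 so no torsion. So H_0 ≅ Z.
rank ∂_1 = 5, rank ∂_2 = 7 ⇒ b_1 = 12 − 5 − 7 = 0; all invariant factors of ∂_2 are 1 so no torsion. So H_1 ≅ 0.
rank ∂_2 = 7, rank ∂_3 = 0 ⇒ b_2 = 8 − 7 − 0 = 1. So H_2 ≅ Z.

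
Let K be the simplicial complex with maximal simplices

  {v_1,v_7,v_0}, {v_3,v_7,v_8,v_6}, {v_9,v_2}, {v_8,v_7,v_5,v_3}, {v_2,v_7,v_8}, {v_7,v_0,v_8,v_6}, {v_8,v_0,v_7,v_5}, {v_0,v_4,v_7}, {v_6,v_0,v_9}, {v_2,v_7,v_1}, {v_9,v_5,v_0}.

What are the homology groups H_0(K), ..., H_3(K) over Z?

Fix the vertex order v_0 < v_1 < v_2 < v_3 < v_4 < v_5 < v_6 < v_7 < v_8 < v_9 and write every simplex with vertices in increasing order. Then dim K = 3 and the simplices of K are:

  0-simplices (10): [v_0], [v_1], [v_2], [v_3], [v_4], [v_5], [v_6], [v_7], [v_8], [v_9]
  1-simplices (24): (24 of them)
  2-simplices (18): (18 of them)
  3-simplices (4): [v_0,v_5,v_7,v_8], [v_0,v_6,v_7,v_8], [v_3,v_5,v_7,v_8], [v_3,v_6,v_7,v_8]

Hence C_0 ≅ Z^10, C_1 ≅ Z^24, C_2 ≅ Z^18, C_3 ≅ Z^4.

∂_1: C_1 → C_0 sends each edge [p,q] (with p < q) to q − p. For instance
  ∂[v_3,v_7] = [v_7] − [v_3].
As a 10×24 matrix over Z this has rank 9, with invariant factors (1,1,1,1,1,1,1,1,1).

∂_2: C_2 → C_1 acts by ∂[p,q,r] = [q,r] − [p,r] + [p,q]. For instance
  ∂[v_0,v_5,v_8] = [v_5,v_8] − [v_0,v_8] + [v_0,v_5],
  ∂[v_0,v_5,v_7] = [v_5,v_7] − [v_0,v_7] + [v_0,v_5].
The 24×18 boundary matrix has rank 14 and Smith normal form diag(1,1,1,1,1,1,1,1,1,1,1,1,1,1).

Boundary ∂_3: C_3 → C_2 sends each 3-simplex σ to the alternating sum Σ_i (−1)^i (σ with its i-th vertex removed). For instance
  ∂[v_0,v_5,v_7,v_8] = [v_5,v_7,v_8] − [v_0,v_7,v_8] + [v_0,v_5,v_8] − [v_0,v_5,v_7],
  ∂[v_0,v_6,v_7,v_8] = [v_6,v_7,v_8] − [v_0,v_7,v_8] + [v_0,v_6,v_8] − [v_0,v_6,v_7].
As a 18×4 matrix over Z this has rank 4, with invariant factors (1,1,1,1).

From H_k ≅ ker(∂_k) / im(∂_{k+1}) we obtain:

  H_0: rank C_0 − rank ∂_1 = 10 − 9 = 1, and the invariant factors of ∂_1 are all 1, so H_0 ≅ Z.
  H_1: rank ker ∂_1 − rank ∂_2 = (24 − 9) − 14 = 1, and the invariant factors of ∂_2 are all 1, so H_1 ≅ Z.
  H_2: rank ker ∂_2 − rank ∂_3 = (18 − 14) − 4 = 0, and the invariant factors of ∂_3 are all 1, so H_2 ≅ 0.
  H_3: rank ker ∂_3 − rank ∂_4 = (4 − 4) − 0 = 0, and there is no ∂_4, so H_3 ≅ 0.

As a check, the Euler characteristic is 10 − 24 + 18 − 4 = 0, which agrees with 1 − 1 + 0 − 0 = 0.

H_0 ≅ Z,  H_1 ≅ Z,  H_2 = 0,  H_3 = 0.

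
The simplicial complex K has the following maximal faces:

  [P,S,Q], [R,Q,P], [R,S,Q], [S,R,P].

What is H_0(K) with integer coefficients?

We work with the vertex ordering P < Q < R < S. The simplices of K, each written with vertices in increasing order, are:

  0-simplices (4): P, Q, R, S
  1-simplices (6): PQ, PR, PS, QR, QS, RS
  2-simplices (4): PQR, PQS, PRS, QRS

giving chain groups C_0 ≅ Z^4, C_1 ≅ Z^6, C_2 ≅ Z^4.

Boundary ∂_1: C_1 → C_0 sends each edge [p,q] (with p < q) to q − p. For instance
  ∂QR = R − Q.
The resulting 4×6 matrix has rank 3, and its Smith normal form has invariant factors (1,1,1).

∂_2: C_2 → C_1 acts by ∂[p,q,r] = [q,r] − [p,r] + [p,q]. For instance
  ∂PRS = RS − PS + PR,
  ∂PQS = QS − PS + PQ.
The resulting 6×4 matrix has rank 3, and its Smith normal form has invariant factors (1,1,1).

Reading off H_k = ker ∂_k / im ∂_{k+1}:

  H_0: rank C_0 − rank ∂_1 = 4 − 3 = 1, and the invariant factors of ∂_1 are all 1, so H_0 = Z.

H_0 = Z.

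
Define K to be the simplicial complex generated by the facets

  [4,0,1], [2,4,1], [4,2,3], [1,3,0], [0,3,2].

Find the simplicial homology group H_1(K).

H_1 ≅ Z.

Take the total order 0 < 1 < 2 < 3 < 4 on the vertex set. Then K (dimension 2) consists of the simplices:

  0-simplices (5): [0], [1], [2], [3], [4]
  1-simplices (10): [0,1], [0,2], [0,3], [0,4], [1,2], [1,3], [1,4], [2,3], [2,4], [3,4]
  2-simplices (5): [0,1,3], [0,1,4], [0,2,3], [1,2,4], [2,3,4]

so the chain groups are C_0 ≅ Z^5, C_1 ≅ Z^10, C_2 ≅ Z^5.

Boundary ∂_1: C_1 → C_0 maps an edge to its endpoints' difference, ∂[p,q] = q − p. For instance
  ∂[2,4] = [4] − [2].
The resulting 5×10 matrix has rank 4, and its Smith normal form has invariant factors (1,1,1,1).

Boundary ∂_2: C_2 → C_1 acts by ∂[p,q,r] = [q,r] − [p,r] + [p,q]. For instance
  ∂[0,2,3] = [2,3] − [0,3] + [0,2],
  ∂[1,2,4] = [2,4] − [1,4] + [1,2].
The resulting 10×5 matrix has rank 5, and its Smith normal form has invariant factors (1,1,1,1,1).

Computing H_k = (kernel of ∂_k) / (image of ∂_{k+1}):

  H_1: rank ker ∂_1 − rank ∂_2 = (10 − 4) − 5 = 1, and the invariant factors of ∂_2 are all 1, so H_1 = Z.

(K is a triangulation of the Möbius band.)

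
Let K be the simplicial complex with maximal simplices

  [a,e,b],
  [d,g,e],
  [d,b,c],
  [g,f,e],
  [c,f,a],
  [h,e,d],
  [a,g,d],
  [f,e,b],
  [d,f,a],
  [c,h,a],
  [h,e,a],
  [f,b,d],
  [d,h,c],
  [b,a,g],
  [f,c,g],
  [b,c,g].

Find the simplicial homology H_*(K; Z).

H_0 = Z,  H_1 = Z^2,  H_2 = Z.

K has 8 vertices, 24 edges, 16 triangles.
rank ∂_0 = 0, rank ∂_1 = 7 ⇒ b_0 = 8 − 0 − 7 = 1; all invariant factors of ∂_1 are 1 so no torsion. So H_0 ≅ Z.
rank ∂_1 = 7, rank ∂_2 = 15 ⇒ b_1 = 24 − 7 − 15 = 2; all invariant factors of ∂_2 are 1 so no torsion. So H_1 ≅ Z^2.
rank ∂_2 = 15, rank ∂_3 = 0 ⇒ b_2 = 16 − 15 − 0 = 1. So H_2 ≅ Z.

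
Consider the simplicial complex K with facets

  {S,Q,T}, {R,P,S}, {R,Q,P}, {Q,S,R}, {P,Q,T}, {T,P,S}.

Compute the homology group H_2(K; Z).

H_2 = Z.

Order the vertices as P < Q < R < S < T. Listing each simplex with vertices in this order, K has dimension 2 with simplices:

  0-simplices (5): P, Q, R, S, T
  1-simplices (9): PQ, PR, PS, PT, QR, QS, QT, RS, ST
  2-simplices (6): PQR, PQT, PRS, PST, QRS, QST

giving chain groups C_0 ≅ Z^5, C_1 ≅ Z^9, C_2 ≅ Z^6.

∂_1: C_1 → C_0 sends each edge [p,q] (with p < q) to q − p. For instance
  ∂ST = T − S.
The resulting 5×9 matrix has rank 4, and its Smith normal form has invariant factors (1,1,1,1).

Boundary ∂_2: C_2 → C_1 maps a triangle to the signed sum of its edges. For instance
  ∂PQT = QT − PT + PQ,
  ∂PRS = RS − PS + PR.
This gives a 9×6 integer matrix of rank 5; reducing to Smith normal form yields diagonal entries (1,1,1,1,1).

From H_k ≅ ker(∂_k) / im(∂_{k+1}) we obtain:

  H_2: rank ker ∂_2 − rank ∂_3 = (6 − 5) − 0 = 1, and there is no ∂_3, so H_2 = Z.

(K is a triangulation of the 2-sphere S^2.)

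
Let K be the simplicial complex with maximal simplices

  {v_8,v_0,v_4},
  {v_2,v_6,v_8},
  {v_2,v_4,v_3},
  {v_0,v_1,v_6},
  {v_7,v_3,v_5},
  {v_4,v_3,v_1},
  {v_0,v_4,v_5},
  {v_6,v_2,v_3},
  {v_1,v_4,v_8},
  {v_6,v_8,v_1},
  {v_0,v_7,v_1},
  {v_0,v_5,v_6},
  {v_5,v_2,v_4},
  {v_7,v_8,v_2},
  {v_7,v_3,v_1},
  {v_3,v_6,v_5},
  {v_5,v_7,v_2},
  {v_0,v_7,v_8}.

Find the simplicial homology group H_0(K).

Order the vertices as v_0 < v_1 < v_2 < v_3 < v_4 < v_5 < v_6 < v_7 < v_8. Listing each simplex with vertices in this order, K has dimension 2 with simplices:

  0-simplices (9): [v_0], [v_1], [v_2], [v_3], [v_4], [v_5], [v_6], [v_7], [v_8]
  1-simplices (27): (27 of them)
  2-simplices (18): (18 of them)

so the chain groups are C_0 ≅ Z^9, C_1 ≅ Z^27, C_2 ≅ Z^18.

The boundary map ∂_1: C_1 → C_0 maps an edge to its endpoints' difference, ∂[p,q] = q − p. For instance
  ∂[v_0,v_6] = [v_6] − [v_0].
The resulting 9×27 matrix has rank 8, and its Smith normal form has invariant factors (1,1,1,1,1,1,1,1).

The boundary map ∂_2: C_2 → C_1 sends each 2-simplex [p,q,r] to [q,r] − [p,r] + [p,q]. For instance
  ∂[v_0,v_7,v_8] = [v_7,v_8] − [v_0,v_8] + [v_0,v_7],
  ∂[v_0,v_4,v_8] = [v_4,v_8] − [v_0,v_8] + [v_0,v_4].
The 27×18 boundary matrix has rank 18 and Smith normal form diag(1,1,1,1,1,1,1,1,1,1,1,1,1,1,1,1,1,2).

Now H_k = ker ∂_k / im ∂_{k+1}, so:

  H_0: rank C_0 − rank ∂_1 = 9 − 8 = 1, and the invariant factors of ∂_1 are all 1, so H_0 = Z.

H_0 = Z.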